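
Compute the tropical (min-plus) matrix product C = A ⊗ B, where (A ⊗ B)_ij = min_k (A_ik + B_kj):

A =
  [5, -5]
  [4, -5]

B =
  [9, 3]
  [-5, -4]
A ⊗ B =
  [-10, -9]
  [-10, -9]

Apply the min-plus product entry-by-entry:
  C[0][0] = min over k of (A[0][0] + B[0][0] = 5 + 9 = 14, A[0][1] + B[1][0] = -5 + -5 = -10) = -10 (attained at k = 1)
  C[0][1] = min over k of (A[0][0] + B[0][1] = 5 + 3 = 8, A[0][1] + B[1][1] = -5 + -4 = -9) = -9 (attained at k = 1)
  C[1][0] = min over k of (A[1][0] + B[0][0] = 4 + 9 = 13, A[1][1] + B[1][0] = -5 + -5 = -10) = -10 (attained at k = 1)
  C[1][1] = min over k of (A[1][0] + B[0][1] = 4 + 3 = 7, A[1][1] + B[1][1] = -5 + -4 = -9) = -9 (attained at k = 1)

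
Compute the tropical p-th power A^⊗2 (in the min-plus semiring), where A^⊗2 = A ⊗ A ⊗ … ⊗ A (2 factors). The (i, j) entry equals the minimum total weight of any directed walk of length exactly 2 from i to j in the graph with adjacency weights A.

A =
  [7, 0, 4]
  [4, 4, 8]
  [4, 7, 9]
A^⊗2 =
  [4, 4, 8]
  [8, 4, 8]
  [11, 4, 8]

Each entry (A^⊗2)_ij equals the minimum over all length-2 walks i = v_0 → v_1 → … → v_2 = j of Σ_t A[v_t][v_{t+1}]. For example, for (i, j) = (0, 2) we minimise over 3 possible intermediate vertex sequences; the minimum is 8, attained along the walk 0 → 1 → 2.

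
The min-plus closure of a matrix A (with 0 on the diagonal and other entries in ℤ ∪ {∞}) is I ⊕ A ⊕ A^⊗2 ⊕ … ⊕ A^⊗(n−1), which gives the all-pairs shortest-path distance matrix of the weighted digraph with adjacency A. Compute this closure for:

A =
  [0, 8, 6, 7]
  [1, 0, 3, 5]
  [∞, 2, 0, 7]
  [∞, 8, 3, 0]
Closure =
  [0, 8, 6, 7]
  [1, 0, 3, 5]
  [3, 2, 0, 7]
  [6, 5, 3, 0]

This is the Floyd-Warshall all-pairs shortest-path computation. For each intermediate vertex k = 0, 1, …, 3, update dist[i][j] ← min(dist[i][j], dist[i][k] + dist[k][j]). The final matrix gives, for each (i, j), the minimum total weight of any directed path from i to j (possibly empty when i = j).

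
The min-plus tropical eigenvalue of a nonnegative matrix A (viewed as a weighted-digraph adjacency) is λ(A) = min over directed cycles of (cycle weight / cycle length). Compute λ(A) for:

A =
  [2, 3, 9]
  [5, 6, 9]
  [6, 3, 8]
λ(A) = 2

Enumerate directed cycles and compute their means (weight / length). Sample:
  cycle 0 → 0: weight = 2, length = 1, mean = 2/1 ≈ 2.000
  cycle 1 → 1: weight = 6, length = 1, mean = 6/1 ≈ 6.000
  cycle 2 → 2: weight = 8, length = 1, mean = 8/1 ≈ 8.000
  cycle 0 → 1 → 0: weight = 8, length = 2, mean = 8/2 ≈ 4.000
  cycle 0 → 2 → 0: weight = 15, length = 2, mean = 15/2 ≈ 7.500
  cycle 1 → 0 → 1: weight = 8, length = 2, mean = 8/2 ≈ 4.000
Minimum mean = 2.000, attained e.g. along the cycle 0 → 0 with weight 2 and length 1. So λ(A) = 2/1 = 2.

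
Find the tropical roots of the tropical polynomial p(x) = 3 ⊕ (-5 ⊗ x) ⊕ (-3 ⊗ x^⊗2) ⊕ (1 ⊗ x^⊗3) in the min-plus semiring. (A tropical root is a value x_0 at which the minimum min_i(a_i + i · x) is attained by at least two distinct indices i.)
Roots: {-4, -2, 8}

Each tropical root is a break point of the lower envelope of the lines y = a_i + i · x (there are 4 lines, with slopes 0, 1, ..., 3). Only the lines that attain the minimum somewhere contribute to roots; other lines are dominated. Here the surviving (envelope) indices are i = 3, i = 2, i = 1, i = 0.
Intersections between consecutive envelope lines give the roots: for adjacent envelope indices i < j the intersection is x = (a_i − a_j) / (j − i). Reading off the sorted break points: {-4, -2, 8}.
Verification: at each break x_0, at least two indices attain the minimum of min_i(a_i + i · x_0).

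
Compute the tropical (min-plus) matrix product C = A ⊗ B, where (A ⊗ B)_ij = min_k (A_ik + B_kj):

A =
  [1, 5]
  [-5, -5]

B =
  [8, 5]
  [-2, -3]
A ⊗ B =
  [3, 2]
  [-7, -8]

Apply the min-plus product entry-by-entry:
  C[0][0] = min over k of (A[0][0] + B[0][0] = 1 + 8 = 9, A[0][1] + B[1][0] = 5 + -2 = 3) = 3 (attained at k = 1)
  C[0][1] = min over k of (A[0][0] + B[0][1] = 1 + 5 = 6, A[0][1] + B[1][1] = 5 + -3 = 2) = 2 (attained at k = 1)
  C[1][0] = min over k of (A[1][0] + B[0][0] = -5 + 8 = 3, A[1][1] + B[1][0] = -5 + -2 = -7) = -7 (attained at k = 1)
  C[1][1] = min over k of (A[1][0] + B[0][1] = -5 + 5 = 0, A[1][1] + B[1][1] = -5 + -3 = -8) = -8 (attained at k = 1)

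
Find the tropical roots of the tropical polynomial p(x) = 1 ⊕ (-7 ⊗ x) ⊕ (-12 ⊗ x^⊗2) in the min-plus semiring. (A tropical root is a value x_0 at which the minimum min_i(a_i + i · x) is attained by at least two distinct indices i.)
Roots: {5, 8}

Each tropical root is a break point of the lower envelope of the lines y = a_i + i · x (there are 3 lines, with slopes 0, 1, ..., 2). Only the lines that attain the minimum somewhere contribute to roots; other lines are dominated. Here the surviving (envelope) indices are i = 2, i = 1, i = 0.
Intersections between consecutive envelope lines give the roots: for adjacent envelope indices i < j the intersection is x = (a_i − a_j) / (j − i). Reading off the sorted break points: {5, 8}.
Verification: at each break x_0, at least two indices attain the minimum of min_i(a_i + i · x_0).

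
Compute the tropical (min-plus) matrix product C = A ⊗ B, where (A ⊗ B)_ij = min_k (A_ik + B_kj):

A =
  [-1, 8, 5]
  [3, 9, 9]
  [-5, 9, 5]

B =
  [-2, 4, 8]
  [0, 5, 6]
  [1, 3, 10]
A ⊗ B =
  [-3, 3, 7]
  [1, 7, 11]
  [-7, -1, 3]

Apply the min-plus product entry-by-entry:
  C[0][0] = min over k of (A[0][0] + B[0][0] = -1 + -2 = -3, A[0][1] + B[1][0] = 8 + 0 = 8, A[0][2] + B[2][0] = 5 + 1 = 6) = -3 (attained at k = 0)
  C[0][1] = min over k of (A[0][0] + B[0][1] = -1 + 4 = 3, A[0][1] + B[1][1] = 8 + 5 = 13, A[0][2] + B[2][1] = 5 + 3 = 8) = 3 (attained at k = 0)
  C[0][2] = min over k of (A[0][0] + B[0][2] = -1 + 8 = 7, A[0][1] + B[1][2] = 8 + 6 = 14, A[0][2] + B[2][2] = 5 + 10 = 15) = 7 (attained at k = 0)
  C[1][0] = min over k of (A[1][0] + B[0][0] = 3 + -2 = 1, A[1][1] + B[1][0] = 9 + 0 = 9, A[1][2] + B[2][0] = 9 + 1 = 10) = 1 (attained at k = 0)
  C[1][1] = min over k of (A[1][0] + B[0][1] = 3 + 4 = 7, A[1][1] + B[1][1] = 9 + 5 = 14, A[1][2] + B[2][1] = 9 + 3 = 12) = 7 (attained at k = 0)
  C[1][2] = min over k of (A[1][0] + B[0][2] = 3 + 8 = 11, A[1][1] + B[1][2] = 9 + 6 = 15, A[1][2] + B[2][2] = 9 + 10 = 19) = 11 (attained at k = 0)
  C[2][0] = min over k of (A[2][0] + B[0][0] = -5 + -2 = -7, A[2][1] + B[1][0] = 9 + 0 = 9, A[2][2] + B[2][0] = 5 + 1 = 6) = -7 (attained at k = 0)
  C[2][1] = min over k of (A[2][0] + B[0][1] = -5 + 4 = -1, A[2][1] + B[1][1] = 9 + 5 = 14, A[2][2] + B[2][1] = 5 + 3 = 8) = -1 (attained at k = 0)
  C[2][2] = min over k of (A[2][0] + B[0][2] = -5 + 8 = 3, A[2][1] + B[1][2] = 9 + 6 = 15, A[2][2] + B[2][2] = 5 + 10 = 15) = 3 (attained at k = 0)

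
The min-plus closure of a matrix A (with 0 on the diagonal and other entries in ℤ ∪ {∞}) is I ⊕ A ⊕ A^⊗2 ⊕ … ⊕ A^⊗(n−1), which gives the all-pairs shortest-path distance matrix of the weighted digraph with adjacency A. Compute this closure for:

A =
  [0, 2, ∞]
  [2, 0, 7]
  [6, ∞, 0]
Closure =
  [0, 2, 9]
  [2, 0, 7]
  [6, 8, 0]

This is the Floyd-Warshall all-pairs shortest-path computation. For each intermediate vertex k = 0, 1, …, 2, update dist[i][j] ← min(dist[i][j], dist[i][k] + dist[k][j]). The final matrix gives, for each (i, j), the minimum total weight of any directed path from i to j (possibly empty when i = j).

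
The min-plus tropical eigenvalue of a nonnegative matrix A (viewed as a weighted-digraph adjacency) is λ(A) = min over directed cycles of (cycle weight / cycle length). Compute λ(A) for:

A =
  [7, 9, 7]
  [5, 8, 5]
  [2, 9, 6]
λ(A) = 9/2

Enumerate directed cycles and compute their means (weight / length). Sample:
  cycle 0 → 0: weight = 7, length = 1, mean = 7/1 ≈ 7.000
  cycle 1 → 1: weight = 8, length = 1, mean = 8/1 ≈ 8.000
  cycle 2 → 2: weight = 6, length = 1, mean = 6/1 ≈ 6.000
  cycle 0 → 1 → 0: weight = 14, length = 2, mean = 14/2 ≈ 7.000
  cycle 0 → 2 → 0: weight = 9, length = 2, mean = 9/2 ≈ 4.500
  cycle 1 → 0 → 1: weight = 14, length = 2, mean = 14/2 ≈ 7.000
Minimum mean = 4.500, attained e.g. along the cycle 0 → 2 → 0 with weight 9 and length 2. So λ(A) = 9/2 = 9/2.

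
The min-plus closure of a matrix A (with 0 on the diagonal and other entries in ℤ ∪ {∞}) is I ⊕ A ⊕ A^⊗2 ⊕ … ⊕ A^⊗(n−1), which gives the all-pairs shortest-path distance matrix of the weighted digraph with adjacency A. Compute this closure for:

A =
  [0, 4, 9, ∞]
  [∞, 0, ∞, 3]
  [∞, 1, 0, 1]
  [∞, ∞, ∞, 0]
Closure =
  [0, 4, 9, 7]
  [∞, 0, ∞, 3]
  [∞, 1, 0, 1]
  [∞, ∞, ∞, 0]

This is the Floyd-Warshall all-pairs shortest-path computation. For each intermediate vertex k = 0, 1, …, 3, update dist[i][j] ← min(dist[i][j], dist[i][k] + dist[k][j]). The final matrix gives, for each (i, j), the minimum total weight of any directed path from i to j (possibly empty when i = j).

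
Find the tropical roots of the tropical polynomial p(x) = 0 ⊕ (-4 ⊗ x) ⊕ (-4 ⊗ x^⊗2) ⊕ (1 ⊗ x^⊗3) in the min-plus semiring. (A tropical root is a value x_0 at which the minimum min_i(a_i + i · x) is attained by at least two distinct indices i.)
Roots: {-5, 0, 4}

Each tropical root is a break point of the lower envelope of the lines y = a_i + i · x (there are 4 lines, with slopes 0, 1, ..., 3). Only the lines that attain the minimum somewhere contribute to roots; other lines are dominated. Here the surviving (envelope) indices are i = 3, i = 2, i = 1, i = 0.
Intersections between consecutive envelope lines give the roots: for adjacent envelope indices i < j the intersection is x = (a_i − a_j) / (j − i). Reading off the sorted break points: {-5, 0, 4}.
Verification: at each break x_0, at least two indices attain the minimum of min_i(a_i + i · x_0).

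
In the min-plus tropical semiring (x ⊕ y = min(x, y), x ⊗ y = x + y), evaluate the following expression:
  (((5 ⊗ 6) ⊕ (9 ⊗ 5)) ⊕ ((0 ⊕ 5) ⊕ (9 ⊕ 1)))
(((5 ⊗ 6) ⊕ (9 ⊗ 5)) ⊕ ((0 ⊕ 5) ⊕ (9 ⊕ 1))) = 0

Expand innermost to outermost. Recall ⊕ takes the minimum of its arguments and ⊗ takes their sum. Working out the expression (((5 ⊗ 6) ⊕ (9 ⊗ 5)) ⊕ ((0 ⊕ 5) ⊕ (9 ⊕ 1))) gives 0.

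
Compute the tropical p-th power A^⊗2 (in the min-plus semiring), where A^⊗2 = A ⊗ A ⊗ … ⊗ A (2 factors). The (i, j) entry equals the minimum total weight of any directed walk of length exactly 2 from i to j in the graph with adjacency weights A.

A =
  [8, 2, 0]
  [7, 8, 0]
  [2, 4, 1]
A^⊗2 =
  [2, 4, 1]
  [2, 4, 1]
  [3, 4, 2]

Each entry (A^⊗2)_ij equals the minimum over all length-2 walks i = v_0 → v_1 → … → v_2 = j of Σ_t A[v_t][v_{t+1}]. For example, for (i, j) = (0, 2) we minimise over 3 possible intermediate vertex sequences; the minimum is 1, attained along the walk 0 → 2 → 2.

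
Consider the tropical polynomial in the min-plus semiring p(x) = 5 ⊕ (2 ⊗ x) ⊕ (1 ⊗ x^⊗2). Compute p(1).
p(1) = 3

A tropical monomial a ⊗ x^⊗i evaluates to a + i · x. Evaluating each term at x = 1:
  Term 0 contributes 5 + 0 · 1 = 5
  Term 1 contributes 2 + 1 · 1 = 3
  Term 2 contributes 1 + 2 · 1 = 3
p(1) = ⊕ of these = min[5, 3, 3] = 3.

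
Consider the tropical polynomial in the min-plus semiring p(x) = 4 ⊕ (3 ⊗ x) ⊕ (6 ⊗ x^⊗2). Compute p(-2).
p(-2) = 1

A tropical monomial a ⊗ x^⊗i evaluates to a + i · x. Evaluating each term at x = -2:
  Term 0 contributes 4 + 0 · -2 = 4
  Term 1 contributes 3 + 1 · -2 = 1
  Term 2 contributes 6 + 2 · -2 = 2
p(-2) = ⊕ of these = min[4, 1, 2] = 1.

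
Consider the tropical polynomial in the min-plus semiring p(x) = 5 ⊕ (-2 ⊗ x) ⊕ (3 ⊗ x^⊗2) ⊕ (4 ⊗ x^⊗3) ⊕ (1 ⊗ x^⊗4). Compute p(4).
p(4) = 2

A tropical monomial a ⊗ x^⊗i evaluates to a + i · x. Evaluating each term at x = 4:
  Term 0 contributes 5 + 0 · 4 = 5
  Term 1 contributes -2 + 1 · 4 = 2
  Term 2 contributes 3 + 2 · 4 = 11
  Term 3 contributes 4 + 3 · 4 = 16
  Term 4 contributes 1 + 4 · 4 = 17
p(4) = ⊕ of these = min[5, 2, 11, 16, 17] = 2.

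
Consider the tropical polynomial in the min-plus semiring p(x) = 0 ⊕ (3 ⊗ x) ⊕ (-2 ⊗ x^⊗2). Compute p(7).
p(7) = 0

A tropical monomial a ⊗ x^⊗i evaluates to a + i · x. Evaluating each term at x = 7:
  Term 0 contributes 0 + 0 · 7 = 0
  Term 1 contributes 3 + 1 · 7 = 10
  Term 2 contributes -2 + 2 · 7 = 12
p(7) = ⊕ of these = min[0, 10, 12] = 0.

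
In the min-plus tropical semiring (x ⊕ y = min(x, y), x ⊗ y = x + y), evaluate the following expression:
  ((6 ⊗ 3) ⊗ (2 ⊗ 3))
((6 ⊗ 3) ⊗ (2 ⊗ 3)) = 14

Expand innermost to outermost. Recall ⊕ takes the minimum of its arguments and ⊗ takes their sum. Working out the expression ((6 ⊗ 3) ⊗ (2 ⊗ 3)) gives 14.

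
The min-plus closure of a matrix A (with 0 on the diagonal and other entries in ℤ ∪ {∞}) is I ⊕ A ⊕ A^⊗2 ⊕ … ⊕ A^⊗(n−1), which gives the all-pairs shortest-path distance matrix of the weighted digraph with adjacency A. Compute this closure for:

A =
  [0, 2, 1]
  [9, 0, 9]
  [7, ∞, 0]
Closure =
  [0, 2, 1]
  [9, 0, 9]
  [7, 9, 0]

This is the Floyd-Warshall all-pairs shortest-path computation. For each intermediate vertex k = 0, 1, …, 2, update dist[i][j] ← min(dist[i][j], dist[i][k] + dist[k][j]). The final matrix gives, for each (i, j), the minimum total weight of any directed path from i to j (possibly empty when i = j).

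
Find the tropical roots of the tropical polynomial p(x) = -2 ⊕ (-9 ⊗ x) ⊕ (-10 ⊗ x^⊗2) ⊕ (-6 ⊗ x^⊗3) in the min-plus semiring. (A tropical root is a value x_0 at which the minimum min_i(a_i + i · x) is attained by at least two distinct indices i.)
Roots: {-4, 1, 7}

Each tropical root is a break point of the lower envelope of the lines y = a_i + i · x (there are 4 lines, with slopes 0, 1, ..., 3). Only the lines that attain the minimum somewhere contribute to roots; other lines are dominated. Here the surviving (envelope) indices are i = 3, i = 2, i = 1, i = 0.
Intersections between consecutive envelope lines give the roots: for adjacent envelope indices i < j the intersection is x = (a_i − a_j) / (j − i). Reading off the sorted break points: {-4, 1, 7}.
Verification: at each break x_0, at least two indices attain the minimum of min_i(a_i + i · x_0).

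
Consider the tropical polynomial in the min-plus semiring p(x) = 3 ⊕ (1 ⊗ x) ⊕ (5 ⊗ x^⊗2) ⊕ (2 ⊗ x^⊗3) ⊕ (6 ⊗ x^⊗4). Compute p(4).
p(4) = 3

A tropical monomial a ⊗ x^⊗i evaluates to a + i · x. Evaluating each term at x = 4:
  Term 0 contributes 3 + 0 · 4 = 3
  Term 1 contributes 1 + 1 · 4 = 5
  Term 2 contributes 5 + 2 · 4 = 13
  Term 3 contributes 2 + 3 · 4 = 14
  Term 4 contributes 6 + 4 · 4 = 22
p(4) = ⊕ of these = min[3, 5, 13, 14, 22] = 3.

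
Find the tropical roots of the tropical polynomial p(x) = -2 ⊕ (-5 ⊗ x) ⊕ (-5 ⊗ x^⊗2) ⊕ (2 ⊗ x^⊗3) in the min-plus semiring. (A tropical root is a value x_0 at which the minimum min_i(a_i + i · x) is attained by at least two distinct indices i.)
Roots: {-7, 0, 3}

Each tropical root is a break point of the lower envelope of the lines y = a_i + i · x (there are 4 lines, with slopes 0, 1, ..., 3). Only the lines that attain the minimum somewhere contribute to roots; other lines are dominated. Here the surviving (envelope) indices are i = 3, i = 2, i = 1, i = 0.
Intersections between consecutive envelope lines give the roots: for adjacent envelope indices i < j the intersection is x = (a_i − a_j) / (j − i). Reading off the sorted break points: {-7, 0, 3}.
Verification: at each break x_0, at least two indices attain the minimum of min_i(a_i + i · x_0).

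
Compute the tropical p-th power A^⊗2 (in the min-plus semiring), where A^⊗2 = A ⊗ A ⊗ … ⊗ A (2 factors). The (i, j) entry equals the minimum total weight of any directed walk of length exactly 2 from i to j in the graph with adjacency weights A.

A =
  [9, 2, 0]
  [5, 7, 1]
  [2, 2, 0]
A^⊗2 =
  [2, 2, 0]
  [3, 3, 1]
  [2, 2, 0]

Each entry (A^⊗2)_ij equals the minimum over all length-2 walks i = v_0 → v_1 → … → v_2 = j of Σ_t A[v_t][v_{t+1}]. For example, for (i, j) = (0, 2) we minimise over 3 possible intermediate vertex sequences; the minimum is 0, attained along the walk 0 → 2 → 2.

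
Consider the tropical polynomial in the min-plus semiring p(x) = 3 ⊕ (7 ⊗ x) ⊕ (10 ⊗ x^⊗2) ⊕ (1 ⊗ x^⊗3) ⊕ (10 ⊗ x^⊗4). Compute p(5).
p(5) = 3

A tropical monomial a ⊗ x^⊗i evaluates to a + i · x. Evaluating each term at x = 5:
  Term 0 contributes 3 + 0 · 5 = 3
  Term 1 contributes 7 + 1 · 5 = 12
  Term 2 contributes 10 + 2 · 5 = 20
  Term 3 contributes 1 + 3 · 5 = 16
  Term 4 contributes 10 + 4 · 5 = 30
p(5) = ⊕ of these = min[3, 12, 20, 16, 30] = 3.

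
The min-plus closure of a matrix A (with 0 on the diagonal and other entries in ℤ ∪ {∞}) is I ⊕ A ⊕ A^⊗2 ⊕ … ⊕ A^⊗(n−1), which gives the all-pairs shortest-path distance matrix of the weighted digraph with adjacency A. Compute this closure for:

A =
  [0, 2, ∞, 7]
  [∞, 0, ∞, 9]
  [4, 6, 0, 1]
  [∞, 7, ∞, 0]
Closure =
  [0, 2, ∞, 7]
  [∞, 0, ∞, 9]
  [4, 6, 0, 1]
  [∞, 7, ∞, 0]

This is the Floyd-Warshall all-pairs shortest-path computation. For each intermediate vertex k = 0, 1, …, 3, update dist[i][j] ← min(dist[i][j], dist[i][k] + dist[k][j]). The final matrix gives, for each (i, j), the minimum total weight of any directed path from i to j (possibly empty when i = j).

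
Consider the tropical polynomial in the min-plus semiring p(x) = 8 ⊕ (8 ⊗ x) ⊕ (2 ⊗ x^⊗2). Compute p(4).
p(4) = 8

A tropical monomial a ⊗ x^⊗i evaluates to a + i · x. Evaluating each term at x = 4:
  Term 0 contributes 8 + 0 · 4 = 8
  Term 1 contributes 8 + 1 · 4 = 12
  Term 2 contributes 2 + 2 · 4 = 10
p(4) = ⊕ of these = min[8, 12, 10] = 8.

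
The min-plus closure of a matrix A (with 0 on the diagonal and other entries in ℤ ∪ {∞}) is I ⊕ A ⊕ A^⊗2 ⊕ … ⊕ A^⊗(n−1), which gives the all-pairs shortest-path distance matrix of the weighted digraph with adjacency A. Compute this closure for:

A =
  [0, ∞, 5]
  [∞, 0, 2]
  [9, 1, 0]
Closure =
  [0, 6, 5]
  [11, 0, 2]
  [9, 1, 0]

This is the Floyd-Warshall all-pairs shortest-path computation. For each intermediate vertex k = 0, 1, …, 2, update dist[i][j] ← min(dist[i][j], dist[i][k] + dist[k][j]). The final matrix gives, for each (i, j), the minimum total weight of any directed path from i to j (possibly empty when i = j).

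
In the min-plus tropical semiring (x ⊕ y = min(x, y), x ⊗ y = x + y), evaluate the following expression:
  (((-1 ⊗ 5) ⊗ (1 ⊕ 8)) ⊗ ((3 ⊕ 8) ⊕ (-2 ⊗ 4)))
(((-1 ⊗ 5) ⊗ (1 ⊕ 8)) ⊗ ((3 ⊕ 8) ⊕ (-2 ⊗ 4))) = 7

Expand innermost to outermost. Recall ⊕ takes the minimum of its arguments and ⊗ takes their sum. Working out the expression (((-1 ⊗ 5) ⊗ (1 ⊕ 8)) ⊗ ((3 ⊕ 8) ⊕ (-2 ⊗ 4))) gives 7.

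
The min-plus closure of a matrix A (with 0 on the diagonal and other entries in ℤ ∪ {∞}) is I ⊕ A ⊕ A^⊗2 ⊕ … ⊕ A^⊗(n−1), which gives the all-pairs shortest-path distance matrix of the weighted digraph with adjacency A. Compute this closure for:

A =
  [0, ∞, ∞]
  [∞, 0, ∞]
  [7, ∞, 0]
Closure =
  [0, ∞, ∞]
  [∞, 0, ∞]
  [7, ∞, 0]

This is the Floyd-Warshall all-pairs shortest-path computation. For each intermediate vertex k = 0, 1, …, 2, update dist[i][j] ← min(dist[i][j], dist[i][k] + dist[k][j]). The final matrix gives, for each (i, j), the minimum total weight of any directed path from i to j (possibly empty when i = j).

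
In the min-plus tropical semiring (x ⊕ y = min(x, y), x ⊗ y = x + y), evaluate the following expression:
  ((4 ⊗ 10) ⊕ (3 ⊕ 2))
((4 ⊗ 10) ⊕ (3 ⊕ 2)) = 2

Expand innermost to outermost. Recall ⊕ takes the minimum of its arguments and ⊗ takes their sum. Working out the expression ((4 ⊗ 10) ⊕ (3 ⊕ 2)) gives 2.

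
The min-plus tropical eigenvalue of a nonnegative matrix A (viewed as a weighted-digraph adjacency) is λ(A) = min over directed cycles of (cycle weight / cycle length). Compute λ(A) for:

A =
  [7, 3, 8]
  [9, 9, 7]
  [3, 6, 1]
λ(A) = 1

Enumerate directed cycles and compute their means (weight / length). Sample:
  cycle 0 → 0: weight = 7, length = 1, mean = 7/1 ≈ 7.000
  cycle 1 → 1: weight = 9, length = 1, mean = 9/1 ≈ 9.000
  cycle 2 → 2: weight = 1, length = 1, mean = 1/1 ≈ 1.000
  cycle 0 → 1 → 0: weight = 12, length = 2, mean = 12/2 ≈ 6.000
  cycle 0 → 2 → 0: weight = 11, length = 2, mean = 11/2 ≈ 5.500
  cycle 1 → 0 → 1: weight = 12, length = 2, mean = 12/2 ≈ 6.000
Minimum mean = 1.000, attained e.g. along the cycle 2 → 2 with weight 1 and length 1. So λ(A) = 1/1 = 1.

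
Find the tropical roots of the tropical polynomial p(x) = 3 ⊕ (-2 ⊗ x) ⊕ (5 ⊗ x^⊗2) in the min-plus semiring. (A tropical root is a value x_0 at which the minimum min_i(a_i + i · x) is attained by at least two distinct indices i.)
Roots: {-7, 5}

Each tropical root is a break point of the lower envelope of the lines y = a_i + i · x (there are 3 lines, with slopes 0, 1, ..., 2). Only the lines that attain the minimum somewhere contribute to roots; other lines are dominated. Here the surviving (envelope) indices are i = 2, i = 1, i = 0.
Intersections between consecutive envelope lines give the roots: for adjacent envelope indices i < j the intersection is x = (a_i − a_j) / (j − i). Reading off the sorted break points: {-7, 5}.
Verification: at each break x_0, at least two indices attain the minimum of min_i(a_i + i · x_0).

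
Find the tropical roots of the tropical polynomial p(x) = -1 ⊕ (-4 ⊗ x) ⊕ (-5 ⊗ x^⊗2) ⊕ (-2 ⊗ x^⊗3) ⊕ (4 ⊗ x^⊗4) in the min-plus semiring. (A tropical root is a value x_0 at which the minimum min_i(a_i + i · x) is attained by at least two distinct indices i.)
Roots: {-6, -3, 1, 3}

Each tropical root is a break point of the lower envelope of the lines y = a_i + i · x (there are 5 lines, with slopes 0, 1, ..., 4). Only the lines that attain the minimum somewhere contribute to roots; other lines are dominated. Here the surviving (envelope) indices are i = 4, i = 3, i = 2, i = 1, i = 0.
Intersections between consecutive envelope lines give the roots: for adjacent envelope indices i < j the intersection is x = (a_i − a_j) / (j − i). Reading off the sorted break points: {-6, -3, 1, 3}.
Verification: at each break x_0, at least two indices attain the minimum of min_i(a_i + i · x_0).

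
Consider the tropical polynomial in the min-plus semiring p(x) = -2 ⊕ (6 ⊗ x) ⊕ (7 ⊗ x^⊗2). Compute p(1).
p(1) = -2

A tropical monomial a ⊗ x^⊗i evaluates to a + i · x. Evaluating each term at x = 1:
  Term 0 contributes -2 + 0 · 1 = -2
  Term 1 contributes 6 + 1 · 1 = 7
  Term 2 contributes 7 + 2 · 1 = 9
p(1) = ⊕ of these = min[-2, 7, 9] = -2.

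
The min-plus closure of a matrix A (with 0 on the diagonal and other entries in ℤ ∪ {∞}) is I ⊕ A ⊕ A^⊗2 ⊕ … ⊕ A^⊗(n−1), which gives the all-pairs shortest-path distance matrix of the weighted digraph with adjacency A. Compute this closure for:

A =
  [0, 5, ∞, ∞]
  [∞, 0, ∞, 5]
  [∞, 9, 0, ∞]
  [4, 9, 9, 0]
Closure =
  [0, 5, 19, 10]
  [9, 0, 14, 5]
  [18, 9, 0, 14]
  [4, 9, 9, 0]

This is the Floyd-Warshall all-pairs shortest-path computation. For each intermediate vertex k = 0, 1, …, 3, update dist[i][j] ← min(dist[i][j], dist[i][k] + dist[k][j]). The final matrix gives, for each (i, j), the minimum total weight of any directed path from i to j (possibly empty when i = j).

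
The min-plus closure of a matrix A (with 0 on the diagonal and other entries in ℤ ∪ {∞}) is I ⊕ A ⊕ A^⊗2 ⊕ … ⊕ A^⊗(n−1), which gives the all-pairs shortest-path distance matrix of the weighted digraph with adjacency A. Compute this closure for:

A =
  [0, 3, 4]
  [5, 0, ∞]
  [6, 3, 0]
Closure =
  [0, 3, 4]
  [5, 0, 9]
  [6, 3, 0]

This is the Floyd-Warshall all-pairs shortest-path computation. For each intermediate vertex k = 0, 1, …, 2, update dist[i][j] ← min(dist[i][j], dist[i][k] + dist[k][j]). The final matrix gives, for each (i, j), the minimum total weight of any directed path from i to j (possibly empty when i = j).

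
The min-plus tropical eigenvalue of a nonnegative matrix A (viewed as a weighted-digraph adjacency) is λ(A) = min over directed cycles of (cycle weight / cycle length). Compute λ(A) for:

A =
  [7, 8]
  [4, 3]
λ(A) = 3

Enumerate directed cycles and compute their means (weight / length). Sample:
  cycle 0 → 0: weight = 7, length = 1, mean = 7/1 ≈ 7.000
  cycle 1 → 1: weight = 3, length = 1, mean = 3/1 ≈ 3.000
  cycle 0 → 1 → 0: weight = 12, length = 2, mean = 12/2 ≈ 6.000
  cycle 1 → 0 → 1: weight = 12, length = 2, mean = 12/2 ≈ 6.000
Minimum mean = 3.000, attained e.g. along the cycle 1 → 1 with weight 3 and length 1. So λ(A) = 3/1 = 3.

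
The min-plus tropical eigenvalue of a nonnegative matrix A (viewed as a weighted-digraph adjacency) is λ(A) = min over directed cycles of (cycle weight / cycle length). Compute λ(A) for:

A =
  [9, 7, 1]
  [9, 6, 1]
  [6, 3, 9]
λ(A) = 2

Enumerate directed cycles and compute their means (weight / length). Sample:
  cycle 0 → 0: weight = 9, length = 1, mean = 9/1 ≈ 9.000
  cycle 1 → 1: weight = 6, length = 1, mean = 6/1 ≈ 6.000
  cycle 2 → 2: weight = 9, length = 1, mean = 9/1 ≈ 9.000
  cycle 0 → 1 → 0: weight = 16, length = 2, mean = 16/2 ≈ 8.000
  cycle 0 → 2 → 0: weight = 7, length = 2, mean = 7/2 ≈ 3.500
  cycle 1 → 0 → 1: weight = 16, length = 2, mean = 16/2 ≈ 8.000
Minimum mean = 2.000, attained e.g. along the cycle 1 → 2 → 1 with weight 4 and length 2. So λ(A) = 4/2 = 2.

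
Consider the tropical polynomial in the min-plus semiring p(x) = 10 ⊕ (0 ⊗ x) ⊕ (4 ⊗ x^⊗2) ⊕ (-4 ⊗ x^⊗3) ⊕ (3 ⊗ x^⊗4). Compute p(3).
p(3) = 3

A tropical monomial a ⊗ x^⊗i evaluates to a + i · x. Evaluating each term at x = 3:
  Term 0 contributes 10 + 0 · 3 = 10
  Term 1 contributes 0 + 1 · 3 = 3
  Term 2 contributes 4 + 2 · 3 = 10
  Term 3 contributes -4 + 3 · 3 = 5
  Term 4 contributes 3 + 4 · 3 = 15
p(3) = ⊕ of these = min[10, 3, 10, 5, 15] = 3.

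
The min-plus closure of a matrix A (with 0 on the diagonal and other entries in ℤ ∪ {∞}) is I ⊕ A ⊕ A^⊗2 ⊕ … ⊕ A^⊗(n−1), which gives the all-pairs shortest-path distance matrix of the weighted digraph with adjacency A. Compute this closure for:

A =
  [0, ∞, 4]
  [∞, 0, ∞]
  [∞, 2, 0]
Closure =
  [0, 6, 4]
  [∞, 0, ∞]
  [∞, 2, 0]

This is the Floyd-Warshall all-pairs shortest-path computation. For each intermediate vertex k = 0, 1, …, 2, update dist[i][j] ← min(dist[i][j], dist[i][k] + dist[k][j]). The final matrix gives, for each (i, j), the minimum total weight of any directed path from i to j (possibly empty when i = j).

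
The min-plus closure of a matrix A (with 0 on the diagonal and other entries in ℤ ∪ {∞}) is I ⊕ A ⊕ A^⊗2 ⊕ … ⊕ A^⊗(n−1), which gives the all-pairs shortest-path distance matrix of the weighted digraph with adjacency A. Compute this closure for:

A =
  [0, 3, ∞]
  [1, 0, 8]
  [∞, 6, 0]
Closure =
  [0, 3, 11]
  [1, 0, 8]
  [7, 6, 0]

This is the Floyd-Warshall all-pairs shortest-path computation. For each intermediate vertex k = 0, 1, …, 2, update dist[i][j] ← min(dist[i][j], dist[i][k] + dist[k][j]). The final matrix gives, for each (i, j), the minimum total weight of any directed path from i to j (possibly empty when i = j).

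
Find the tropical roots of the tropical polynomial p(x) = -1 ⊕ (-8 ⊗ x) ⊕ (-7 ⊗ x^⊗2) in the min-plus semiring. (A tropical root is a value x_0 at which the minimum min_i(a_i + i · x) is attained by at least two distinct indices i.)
Roots: {-1, 7}

Each tropical root is a break point of the lower envelope of the lines y = a_i + i · x (there are 3 lines, with slopes 0, 1, ..., 2). Only the lines that attain the minimum somewhere contribute to roots; other lines are dominated. Here the surviving (envelope) indices are i = 2, i = 1, i = 0.
Intersections between consecutive envelope lines give the roots: for adjacent envelope indices i < j the intersection is x = (a_i − a_j) / (j − i). Reading off the sorted break points: {-1, 7}.
Verification: at each break x_0, at least two indices attain the minimum of min_i(a_i + i · x_0).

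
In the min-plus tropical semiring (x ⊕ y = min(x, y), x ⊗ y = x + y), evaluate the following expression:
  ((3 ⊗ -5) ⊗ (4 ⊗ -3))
((3 ⊗ -5) ⊗ (4 ⊗ -3)) = -1

Expand innermost to outermost. Recall ⊕ takes the minimum of its arguments and ⊗ takes their sum. Working out the expression ((3 ⊗ -5) ⊗ (4 ⊗ -3)) gives -1.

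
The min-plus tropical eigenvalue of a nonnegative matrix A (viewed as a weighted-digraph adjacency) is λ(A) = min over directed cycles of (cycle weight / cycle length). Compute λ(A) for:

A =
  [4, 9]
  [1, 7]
λ(A) = 4

Enumerate directed cycles and compute their means (weight / length). Sample:
  cycle 0 → 0: weight = 4, length = 1, mean = 4/1 ≈ 4.000
  cycle 1 → 1: weight = 7, length = 1, mean = 7/1 ≈ 7.000
  cycle 0 → 1 → 0: weight = 10, length = 2, mean = 10/2 ≈ 5.000
  cycle 1 → 0 → 1: weight = 10, length = 2, mean = 10/2 ≈ 5.000
Minimum mean = 4.000, attained e.g. along the cycle 0 → 0 with weight 4 and length 1. So λ(A) = 4/1 = 4.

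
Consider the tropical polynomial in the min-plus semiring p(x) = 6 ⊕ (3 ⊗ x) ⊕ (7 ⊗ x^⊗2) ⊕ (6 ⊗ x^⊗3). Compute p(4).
p(4) = 6

A tropical monomial a ⊗ x^⊗i evaluates to a + i · x. Evaluating each term at x = 4:
  Term 0 contributes 6 + 0 · 4 = 6
  Term 1 contributes 3 + 1 · 4 = 7
  Term 2 contributes 7 + 2 · 4 = 15
  Term 3 contributes 6 + 3 · 4 = 18
p(4) = ⊕ of these = min[6, 7, 15, 18] = 6.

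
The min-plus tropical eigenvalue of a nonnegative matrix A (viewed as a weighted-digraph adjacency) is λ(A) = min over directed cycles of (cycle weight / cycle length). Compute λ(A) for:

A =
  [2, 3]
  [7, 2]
λ(A) = 2

Enumerate directed cycles and compute their means (weight / length). Sample:
  cycle 0 → 0: weight = 2, length = 1, mean = 2/1 ≈ 2.000
  cycle 1 → 1: weight = 2, length = 1, mean = 2/1 ≈ 2.000
  cycle 0 → 1 → 0: weight = 10, length = 2, mean = 10/2 ≈ 5.000
  cycle 1 → 0 → 1: weight = 10, length = 2, mean = 10/2 ≈ 5.000
Minimum mean = 2.000, attained e.g. along the cycle 0 → 0 with weight 2 and length 1. So λ(A) = 2/1 = 2.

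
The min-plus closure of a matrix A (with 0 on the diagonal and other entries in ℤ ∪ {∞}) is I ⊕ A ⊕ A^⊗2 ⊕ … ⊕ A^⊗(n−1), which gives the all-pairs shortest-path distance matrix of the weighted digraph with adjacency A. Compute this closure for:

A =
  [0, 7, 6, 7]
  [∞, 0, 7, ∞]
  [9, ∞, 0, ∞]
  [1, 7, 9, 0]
Closure =
  [0, 7, 6, 7]
  [16, 0, 7, 23]
  [9, 16, 0, 16]
  [1, 7, 7, 0]

This is the Floyd-Warshall all-pairs shortest-path computation. For each intermediate vertex k = 0, 1, …, 3, update dist[i][j] ← min(dist[i][j], dist[i][k] + dist[k][j]). The final matrix gives, for each (i, j), the minimum total weight of any directed path from i to j (possibly empty when i = j).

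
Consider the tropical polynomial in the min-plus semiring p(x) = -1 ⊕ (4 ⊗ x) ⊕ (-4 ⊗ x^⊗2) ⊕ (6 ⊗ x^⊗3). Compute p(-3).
p(-3) = -10

A tropical monomial a ⊗ x^⊗i evaluates to a + i · x. Evaluating each term at x = -3:
  Term 0 contributes -1 + 0 · -3 = -1
  Term 1 contributes 4 + 1 · -3 = 1
  Term 2 contributes -4 + 2 · -3 = -10
  Term 3 contributes 6 + 3 · -3 = -3
p(-3) = ⊕ of these = min[-1, 1, -10, -3] = -10.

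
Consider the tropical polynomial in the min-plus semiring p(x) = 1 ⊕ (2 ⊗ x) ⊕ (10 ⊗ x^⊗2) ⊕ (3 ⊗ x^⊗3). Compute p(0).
p(0) = 1

A tropical monomial a ⊗ x^⊗i evaluates to a + i · x. Evaluating each term at x = 0:
  Term 0 contributes 1 + 0 · 0 = 1
  Term 1 contributes 2 + 1 · 0 = 2
  Term 2 contributes 10 + 2 · 0 = 10
  Term 3 contributes 3 + 3 · 0 = 3
p(0) = ⊕ of these = min[1, 2, 10, 3] = 1.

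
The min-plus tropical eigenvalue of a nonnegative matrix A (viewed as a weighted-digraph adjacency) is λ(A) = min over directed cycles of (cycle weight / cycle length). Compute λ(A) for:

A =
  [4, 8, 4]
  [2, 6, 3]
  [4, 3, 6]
λ(A) = 3

Enumerate directed cycles and compute their means (weight / length). Sample:
  cycle 0 → 0: weight = 4, length = 1, mean = 4/1 ≈ 4.000
  cycle 1 → 1: weight = 6, length = 1, mean = 6/1 ≈ 6.000
  cycle 2 → 2: weight = 6, length = 1, mean = 6/1 ≈ 6.000
  cycle 0 → 1 → 0: weight = 10, length = 2, mean = 10/2 ≈ 5.000
  cycle 0 → 2 → 0: weight = 8, length = 2, mean = 8/2 ≈ 4.000
  cycle 1 → 0 → 1: weight = 10, length = 2, mean = 10/2 ≈ 5.000
Minimum mean = 3.000, attained e.g. along the cycle 1 → 2 → 1 with weight 6 and length 2. So λ(A) = 6/2 = 3.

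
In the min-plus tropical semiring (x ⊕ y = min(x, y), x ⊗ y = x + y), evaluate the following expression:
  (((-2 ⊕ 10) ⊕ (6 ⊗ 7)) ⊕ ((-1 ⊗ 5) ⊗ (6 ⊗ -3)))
(((-2 ⊕ 10) ⊕ (6 ⊗ 7)) ⊕ ((-1 ⊗ 5) ⊗ (6 ⊗ -3))) = -2

Expand innermost to outermost. Recall ⊕ takes the minimum of its arguments and ⊗ takes their sum. Working out the expression (((-2 ⊕ 10) ⊕ (6 ⊗ 7)) ⊕ ((-1 ⊗ 5) ⊗ (6 ⊗ -3))) gives -2.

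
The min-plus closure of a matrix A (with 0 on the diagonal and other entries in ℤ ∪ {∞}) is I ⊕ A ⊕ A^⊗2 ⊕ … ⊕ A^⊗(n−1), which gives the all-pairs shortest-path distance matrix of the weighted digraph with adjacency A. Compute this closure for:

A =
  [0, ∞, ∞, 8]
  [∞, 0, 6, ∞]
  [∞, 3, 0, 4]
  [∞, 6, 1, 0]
Closure =
  [0, 12, 9, 8]
  [∞, 0, 6, 10]
  [∞, 3, 0, 4]
  [∞, 4, 1, 0]

This is the Floyd-Warshall all-pairs shortest-path computation. For each intermediate vertex k = 0, 1, …, 3, update dist[i][j] ← min(dist[i][j], dist[i][k] + dist[k][j]). The final matrix gives, for each (i, j), the minimum total weight of any directed path from i to j (possibly empty when i = j).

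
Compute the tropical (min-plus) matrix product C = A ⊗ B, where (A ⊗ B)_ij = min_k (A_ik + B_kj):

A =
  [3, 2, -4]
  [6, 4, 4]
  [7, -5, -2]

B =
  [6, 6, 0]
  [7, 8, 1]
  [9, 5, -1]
A ⊗ B =
  [5, 1, -5]
  [11, 9, 3]
  [2, 3, -4]

Apply the min-plus product entry-by-entry:
  C[0][0] = min over k of (A[0][0] + B[0][0] = 3 + 6 = 9, A[0][1] + B[1][0] = 2 + 7 = 9, A[0][2] + B[2][0] = -4 + 9 = 5) = 5 (attained at k = 2)
  C[0][1] = min over k of (A[0][0] + B[0][1] = 3 + 6 = 9, A[0][1] + B[1][1] = 2 + 8 = 10, A[0][2] + B[2][1] = -4 + 5 = 1) = 1 (attained at k = 2)
  C[0][2] = min over k of (A[0][0] + B[0][2] = 3 + 0 = 3, A[0][1] + B[1][2] = 2 + 1 = 3, A[0][2] + B[2][2] = -4 + -1 = -5) = -5 (attained at k = 2)
  C[1][0] = min over k of (A[1][0] + B[0][0] = 6 + 6 = 12, A[1][1] + B[1][0] = 4 + 7 = 11, A[1][2] + B[2][0] = 4 + 9 = 13) = 11 (attained at k = 1)
  C[1][1] = min over k of (A[1][0] + B[0][1] = 6 + 6 = 12, A[1][1] + B[1][1] = 4 + 8 = 12, A[1][2] + B[2][1] = 4 + 5 = 9) = 9 (attained at k = 2)
  C[1][2] = min over k of (A[1][0] + B[0][2] = 6 + 0 = 6, A[1][1] + B[1][2] = 4 + 1 = 5, A[1][2] + B[2][2] = 4 + -1 = 3) = 3 (attained at k = 2)
  C[2][0] = min over k of (A[2][0] + B[0][0] = 7 + 6 = 13, A[2][1] + B[1][0] = -5 + 7 = 2, A[2][2] + B[2][0] = -2 + 9 = 7) = 2 (attained at k = 1)
  C[2][1] = min over k of (A[2][0] + B[0][1] = 7 + 6 = 13, A[2][1] + B[1][1] = -5 + 8 = 3, A[2][2] + B[2][1] = -2 + 5 = 3) = 3 (attained at k = 1)
  C[2][2] = min over k of (A[2][0] + B[0][2] = 7 + 0 = 7, A[2][1] + B[1][2] = -5 + 1 = -4, A[2][2] + B[2][2] = -2 + -1 = -3) = -4 (attained at k = 1)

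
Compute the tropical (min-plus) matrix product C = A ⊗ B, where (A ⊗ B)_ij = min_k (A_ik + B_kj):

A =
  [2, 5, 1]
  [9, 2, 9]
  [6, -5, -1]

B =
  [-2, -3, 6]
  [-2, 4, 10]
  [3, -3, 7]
A ⊗ B =
  [0, -2, 8]
  [0, 6, 12]
  [-7, -4, 5]

Apply the min-plus product entry-by-entry:
  C[0][0] = min over k of (A[0][0] + B[0][0] = 2 + -2 = 0, A[0][1] + B[1][0] = 5 + -2 = 3, A[0][2] + B[2][0] = 1 + 3 = 4) = 0 (attained at k = 0)
  C[0][1] = min over k of (A[0][0] + B[0][1] = 2 + -3 = -1, A[0][1] + B[1][1] = 5 + 4 = 9, A[0][2] + B[2][1] = 1 + -3 = -2) = -2 (attained at k = 2)
  C[0][2] = min over k of (A[0][0] + B[0][2] = 2 + 6 = 8, A[0][1] + B[1][2] = 5 + 10 = 15, A[0][2] + B[2][2] = 1 + 7 = 8) = 8 (attained at k = 0)
  C[1][0] = min over k of (A[1][0] + B[0][0] = 9 + -2 = 7, A[1][1] + B[1][0] = 2 + -2 = 0, A[1][2] + B[2][0] = 9 + 3 = 12) = 0 (attained at k = 1)
  C[1][1] = min over k of (A[1][0] + B[0][1] = 9 + -3 = 6, A[1][1] + B[1][1] = 2 + 4 = 6, A[1][2] + B[2][1] = 9 + -3 = 6) = 6 (attained at k = 0)
  C[1][2] = min over k of (A[1][0] + B[0][2] = 9 + 6 = 15, A[1][1] + B[1][2] = 2 + 10 = 12, A[1][2] + B[2][2] = 9 + 7 = 16) = 12 (attained at k = 1)
  C[2][0] = min over k of (A[2][0] + B[0][0] = 6 + -2 = 4, A[2][1] + B[1][0] = -5 + -2 = -7, A[2][2] + B[2][0] = -1 + 3 = 2) = -7 (attained at k = 1)
  C[2][1] = min over k of (A[2][0] + B[0][1] = 6 + -3 = 3, A[2][1] + B[1][1] = -5 + 4 = -1, A[2][2] + B[2][1] = -1 + -3 = -4) = -4 (attained at k = 2)
  C[2][2] = min over k of (A[2][0] + B[0][2] = 6 + 6 = 12, A[2][1] + B[1][2] = -5 + 10 = 5, A[2][2] + B[2][2] = -1 + 7 = 6) = 5 (attained at k = 1)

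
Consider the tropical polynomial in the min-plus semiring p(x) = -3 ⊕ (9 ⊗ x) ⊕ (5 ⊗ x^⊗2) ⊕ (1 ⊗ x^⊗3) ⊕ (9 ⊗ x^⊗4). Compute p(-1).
p(-1) = -3

A tropical monomial a ⊗ x^⊗i evaluates to a + i · x. Evaluating each term at x = -1:
  Term 0 contributes -3 + 0 · -1 = -3
  Term 1 contributes 9 + 1 · -1 = 8
  Term 2 contributes 5 + 2 · -1 = 3
  Term 3 contributes 1 + 3 · -1 = -2
  Term 4 contributes 9 + 4 · -1 = 5
p(-1) = ⊕ of these = min[-3, 8, 3, -2, 5] = -3.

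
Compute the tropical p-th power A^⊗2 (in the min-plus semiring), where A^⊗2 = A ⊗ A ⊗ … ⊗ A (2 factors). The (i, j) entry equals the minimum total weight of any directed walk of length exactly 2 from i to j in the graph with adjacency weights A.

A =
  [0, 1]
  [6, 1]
A^⊗2 =
  [0, 1]
  [6, 2]

Each entry (A^⊗2)_ij equals the minimum over all length-2 walks i = v_0 → v_1 → … → v_2 = j of Σ_t A[v_t][v_{t+1}]. For example, for (i, j) = (0, 1) we minimise over 2 possible intermediate vertex sequences; the minimum is 1, attained along the walk 0 → 0 → 1.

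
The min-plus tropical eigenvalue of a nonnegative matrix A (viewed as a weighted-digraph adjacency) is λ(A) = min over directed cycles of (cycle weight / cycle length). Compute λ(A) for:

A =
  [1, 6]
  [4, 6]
λ(A) = 1

Enumerate directed cycles and compute their means (weight / length). Sample:
  cycle 0 → 0: weight = 1, length = 1, mean = 1/1 ≈ 1.000
  cycle 1 → 1: weight = 6, length = 1, mean = 6/1 ≈ 6.000
  cycle 0 → 1 → 0: weight = 10, length = 2, mean = 10/2 ≈ 5.000
  cycle 1 → 0 → 1: weight = 10, length = 2, mean = 10/2 ≈ 5.000
Minimum mean = 1.000, attained e.g. along the cycle 0 → 0 with weight 1 and length 1. So λ(A) = 1/1 = 1.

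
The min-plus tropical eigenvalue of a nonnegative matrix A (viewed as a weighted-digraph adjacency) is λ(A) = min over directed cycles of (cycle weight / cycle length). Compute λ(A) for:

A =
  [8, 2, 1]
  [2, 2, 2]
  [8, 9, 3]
λ(A) = 2

Enumerate directed cycles and compute their means (weight / length). Sample:
  cycle 0 → 0: weight = 8, length = 1, mean = 8/1 ≈ 8.000
  cycle 1 → 1: weight = 2, length = 1, mean = 2/1 ≈ 2.000
  cycle 2 → 2: weight = 3, length = 1, mean = 3/1 ≈ 3.000
  cycle 0 → 1 → 0: weight = 4, length = 2, mean = 4/2 ≈ 2.000
  cycle 0 → 2 → 0: weight = 9, length = 2, mean = 9/2 ≈ 4.500
  cycle 1 → 0 → 1: weight = 4, length = 2, mean = 4/2 ≈ 2.000
Minimum mean = 2.000, attained e.g. along the cycle 1 → 1 with weight 2 and length 1. So λ(A) = 2/1 = 2.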